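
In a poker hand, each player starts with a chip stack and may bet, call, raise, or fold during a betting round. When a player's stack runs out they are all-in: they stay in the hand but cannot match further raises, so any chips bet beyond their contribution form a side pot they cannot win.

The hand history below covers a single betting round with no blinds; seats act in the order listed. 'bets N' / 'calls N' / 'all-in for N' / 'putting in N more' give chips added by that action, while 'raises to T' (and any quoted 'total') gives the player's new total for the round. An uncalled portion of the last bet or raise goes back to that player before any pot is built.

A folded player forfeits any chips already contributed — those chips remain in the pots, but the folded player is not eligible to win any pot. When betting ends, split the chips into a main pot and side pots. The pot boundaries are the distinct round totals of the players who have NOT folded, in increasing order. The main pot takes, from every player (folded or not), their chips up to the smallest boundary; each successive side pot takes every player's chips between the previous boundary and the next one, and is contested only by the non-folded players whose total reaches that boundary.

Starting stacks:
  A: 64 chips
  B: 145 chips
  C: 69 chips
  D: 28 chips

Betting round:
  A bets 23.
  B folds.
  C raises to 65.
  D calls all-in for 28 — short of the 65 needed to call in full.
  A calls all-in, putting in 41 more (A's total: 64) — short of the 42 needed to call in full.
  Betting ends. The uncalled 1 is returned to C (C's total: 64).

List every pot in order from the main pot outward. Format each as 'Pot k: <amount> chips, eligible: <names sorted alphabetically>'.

Contributions (after 1 returned to C): A=64, C=64, D=28
Folded: B
Pot levels (distinct totals of non-folded players): 28, 64
Layer 1-28: 28 each from A, C, D = 28*3 = 84 chips; eligible A, C, D
Layer 29-64: 36 each from A, C = 36*2 = 72 chips; eligible A, C

Pot 1: 84 chips, eligible: A, C, D
Pot 2: 72 chips, eligible: A, C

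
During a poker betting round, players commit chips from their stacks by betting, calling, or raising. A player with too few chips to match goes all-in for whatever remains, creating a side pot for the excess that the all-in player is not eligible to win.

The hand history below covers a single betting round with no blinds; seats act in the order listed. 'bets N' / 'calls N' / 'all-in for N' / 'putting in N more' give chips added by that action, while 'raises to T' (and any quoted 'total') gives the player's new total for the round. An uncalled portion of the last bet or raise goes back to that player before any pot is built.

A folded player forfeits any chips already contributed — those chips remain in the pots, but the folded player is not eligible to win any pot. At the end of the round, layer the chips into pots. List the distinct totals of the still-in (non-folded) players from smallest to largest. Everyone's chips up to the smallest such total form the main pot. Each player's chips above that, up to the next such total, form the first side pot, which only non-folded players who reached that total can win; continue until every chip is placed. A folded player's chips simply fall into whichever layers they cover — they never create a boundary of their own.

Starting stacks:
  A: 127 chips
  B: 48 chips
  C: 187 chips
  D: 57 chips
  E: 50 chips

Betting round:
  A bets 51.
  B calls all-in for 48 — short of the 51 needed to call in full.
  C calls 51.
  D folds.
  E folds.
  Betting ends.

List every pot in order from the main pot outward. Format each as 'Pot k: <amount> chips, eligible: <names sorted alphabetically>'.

Contributions: A=51, B=48, C=51
Folded: D, E
Pot levels (distinct totals of non-folded players): 48, 51
Layer 1-48: 48 each from A, B, C = 48*3 = 144 chips; eligible A, B, C
Layer 49-51: 3 each from A, C = 3*2 = 6 chips; eligible A, C

Pot 1: 144 chips, eligible: A, B, C
Pot 2: 6 chips, eligible: A, C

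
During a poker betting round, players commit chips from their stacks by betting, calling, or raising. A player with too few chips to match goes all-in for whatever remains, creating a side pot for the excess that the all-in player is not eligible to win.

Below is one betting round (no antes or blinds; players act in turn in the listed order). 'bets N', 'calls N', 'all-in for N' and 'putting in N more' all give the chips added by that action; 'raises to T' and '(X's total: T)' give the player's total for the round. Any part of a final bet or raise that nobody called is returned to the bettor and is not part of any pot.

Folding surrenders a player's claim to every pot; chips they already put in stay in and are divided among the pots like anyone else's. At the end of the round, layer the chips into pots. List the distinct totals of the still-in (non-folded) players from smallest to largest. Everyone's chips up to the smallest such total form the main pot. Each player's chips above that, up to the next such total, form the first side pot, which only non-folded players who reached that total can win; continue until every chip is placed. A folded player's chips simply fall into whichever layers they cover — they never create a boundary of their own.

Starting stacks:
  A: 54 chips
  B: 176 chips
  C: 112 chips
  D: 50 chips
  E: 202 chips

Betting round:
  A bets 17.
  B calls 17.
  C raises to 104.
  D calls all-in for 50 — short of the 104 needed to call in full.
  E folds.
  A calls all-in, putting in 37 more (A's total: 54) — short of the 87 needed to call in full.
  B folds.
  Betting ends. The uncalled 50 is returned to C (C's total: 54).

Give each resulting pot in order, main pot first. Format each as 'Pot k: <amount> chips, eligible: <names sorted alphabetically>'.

Pot 1: 167 chips, eligible: A, C, D
Pot 2: 8 chips, eligible: A, C

Derivation:
Contributions (after 50 returned to C): A=54, B=17, C=54, D=50
Folded: B, E
Pot levels (distinct totals of non-folded players): 50, 54
Layer 1-50: A 50 + B 17 + C 50 + D 50 = 167 chips; eligible A, C, D
Layer 51-54: 4 each from A, C = 4*2 = 8 chips; eligible A, C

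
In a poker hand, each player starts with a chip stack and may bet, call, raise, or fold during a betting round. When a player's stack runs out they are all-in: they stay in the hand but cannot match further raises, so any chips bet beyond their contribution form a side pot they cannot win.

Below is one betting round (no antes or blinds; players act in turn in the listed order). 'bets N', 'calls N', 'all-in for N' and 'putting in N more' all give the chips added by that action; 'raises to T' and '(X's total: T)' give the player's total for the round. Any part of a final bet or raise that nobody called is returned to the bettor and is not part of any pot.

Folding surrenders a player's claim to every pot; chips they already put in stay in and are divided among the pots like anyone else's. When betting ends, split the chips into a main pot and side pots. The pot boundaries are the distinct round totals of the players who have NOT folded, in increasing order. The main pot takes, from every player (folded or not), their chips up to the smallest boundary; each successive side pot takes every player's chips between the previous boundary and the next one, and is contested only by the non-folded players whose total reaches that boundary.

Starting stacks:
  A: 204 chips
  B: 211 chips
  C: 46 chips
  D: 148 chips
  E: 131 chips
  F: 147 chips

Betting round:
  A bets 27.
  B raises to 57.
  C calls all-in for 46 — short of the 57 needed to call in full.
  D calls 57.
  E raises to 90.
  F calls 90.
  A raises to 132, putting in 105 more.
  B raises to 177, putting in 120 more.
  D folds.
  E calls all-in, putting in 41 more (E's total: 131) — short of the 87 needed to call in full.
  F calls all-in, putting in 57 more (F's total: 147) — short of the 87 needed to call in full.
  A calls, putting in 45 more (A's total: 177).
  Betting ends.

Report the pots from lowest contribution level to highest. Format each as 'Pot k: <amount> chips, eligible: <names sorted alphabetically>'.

Pot 1: 276 chips, eligible: A, B, C, E, F
Pot 2: 351 chips, eligible: A, B, E, F
Pot 3: 48 chips, eligible: A, B, F
Pot 4: 60 chips, eligible: A, B

Derivation:
Contributions: A=177, B=177, C=46, D=57, E=131, F=147
Folded: D
Pot levels (distinct totals of non-folded players): 46, 131, 147, 177
Layer 1-46: 46 each from A, B, C, D, E, F = 46*6 = 276 chips; eligible A, B, C, E, F
Layer 47-131: A 85 + B 85 + D 11 + E 85 + F 85 = 351 chips; eligible A, B, E, F
Layer 132-147: 16 each from A, B, F = 16*3 = 48 chips; eligible A, B, F
Layer 148-177: 30 each from A, B = 30*2 = 60 chips; eligible A, B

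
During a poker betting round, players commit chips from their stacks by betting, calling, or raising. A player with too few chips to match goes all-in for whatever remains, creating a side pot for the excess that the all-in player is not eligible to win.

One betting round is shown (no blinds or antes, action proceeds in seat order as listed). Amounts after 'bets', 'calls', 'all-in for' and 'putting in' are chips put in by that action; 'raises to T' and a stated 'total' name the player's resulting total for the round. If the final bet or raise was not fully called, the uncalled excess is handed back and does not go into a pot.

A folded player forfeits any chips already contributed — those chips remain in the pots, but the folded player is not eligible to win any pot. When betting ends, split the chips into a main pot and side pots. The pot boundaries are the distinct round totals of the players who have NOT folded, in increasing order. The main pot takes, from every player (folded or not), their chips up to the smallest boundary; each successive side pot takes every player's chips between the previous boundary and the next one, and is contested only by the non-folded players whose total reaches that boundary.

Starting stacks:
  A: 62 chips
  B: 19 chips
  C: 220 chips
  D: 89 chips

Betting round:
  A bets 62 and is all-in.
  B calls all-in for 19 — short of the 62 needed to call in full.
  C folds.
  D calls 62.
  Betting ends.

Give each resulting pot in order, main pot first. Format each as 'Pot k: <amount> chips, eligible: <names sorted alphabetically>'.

Pot 1: 57 chips, eligible: A, B, D
Pot 2: 86 chips, eligible: A, D

Derivation:
Contributions: A=62, B=19, D=62
Folded: C
Pot levels (distinct totals of non-folded players): 19, 62
Layer 1-19: 19 each from A, B, D = 19*3 = 57 chips; eligible A, B, D
Layer 20-62: 43 each from A, D = 43*2 = 86 chips; eligible A, D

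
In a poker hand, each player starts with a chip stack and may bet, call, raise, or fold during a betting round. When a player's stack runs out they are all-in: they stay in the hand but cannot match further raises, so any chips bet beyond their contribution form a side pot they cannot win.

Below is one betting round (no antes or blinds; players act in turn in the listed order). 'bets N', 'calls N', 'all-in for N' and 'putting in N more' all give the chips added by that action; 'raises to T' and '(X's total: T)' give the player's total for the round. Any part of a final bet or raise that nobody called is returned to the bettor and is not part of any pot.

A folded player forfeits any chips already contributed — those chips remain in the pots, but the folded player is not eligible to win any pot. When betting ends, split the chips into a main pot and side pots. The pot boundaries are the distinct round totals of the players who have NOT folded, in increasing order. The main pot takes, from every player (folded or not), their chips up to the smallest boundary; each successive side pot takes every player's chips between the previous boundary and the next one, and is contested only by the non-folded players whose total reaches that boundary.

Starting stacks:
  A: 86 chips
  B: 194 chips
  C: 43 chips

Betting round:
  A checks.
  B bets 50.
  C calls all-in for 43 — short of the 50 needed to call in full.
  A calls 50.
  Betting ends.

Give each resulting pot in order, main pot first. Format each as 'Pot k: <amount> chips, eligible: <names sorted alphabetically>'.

Pot 1: 129 chips, eligible: A, B, C
Pot 2: 14 chips, eligible: A, B

Derivation:
Contributions: A=50, B=50, C=43
Pot levels (distinct totals of non-folded players): 43, 50
Layer 1-43: 43 each from A, B, C = 43*3 = 129 chips; eligible A, B, C
Layer 44-50: 7 each from A, B = 7*2 = 14 chips; eligible A, B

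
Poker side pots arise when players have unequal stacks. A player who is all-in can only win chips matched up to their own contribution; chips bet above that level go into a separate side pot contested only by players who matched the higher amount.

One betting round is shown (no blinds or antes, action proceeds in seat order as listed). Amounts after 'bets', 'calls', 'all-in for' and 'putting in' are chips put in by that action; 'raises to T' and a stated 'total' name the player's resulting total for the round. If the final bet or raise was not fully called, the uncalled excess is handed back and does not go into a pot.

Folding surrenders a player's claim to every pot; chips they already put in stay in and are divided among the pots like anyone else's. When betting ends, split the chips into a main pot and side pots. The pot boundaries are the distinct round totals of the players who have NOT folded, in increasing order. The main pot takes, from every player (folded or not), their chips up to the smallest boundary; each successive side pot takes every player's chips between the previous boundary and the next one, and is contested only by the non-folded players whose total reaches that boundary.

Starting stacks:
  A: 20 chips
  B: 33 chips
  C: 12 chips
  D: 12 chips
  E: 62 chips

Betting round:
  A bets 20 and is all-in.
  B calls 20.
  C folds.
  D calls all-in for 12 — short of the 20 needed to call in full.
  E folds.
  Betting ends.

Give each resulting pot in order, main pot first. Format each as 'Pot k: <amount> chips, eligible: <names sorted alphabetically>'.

Contributions: A=20, B=20, D=12
Folded: C, E
Pot levels (distinct totals of non-folded players): 12, 20
Layer 1-12: 12 each from A, B, D = 12*3 = 36 chips; eligible A, B, D
Layer 13-20: 8 each from A, B = 8*2 = 16 chips; eligible A, B

Pot 1: 36 chips, eligible: A, B, D
Pot 2: 16 chips, eligible: A, B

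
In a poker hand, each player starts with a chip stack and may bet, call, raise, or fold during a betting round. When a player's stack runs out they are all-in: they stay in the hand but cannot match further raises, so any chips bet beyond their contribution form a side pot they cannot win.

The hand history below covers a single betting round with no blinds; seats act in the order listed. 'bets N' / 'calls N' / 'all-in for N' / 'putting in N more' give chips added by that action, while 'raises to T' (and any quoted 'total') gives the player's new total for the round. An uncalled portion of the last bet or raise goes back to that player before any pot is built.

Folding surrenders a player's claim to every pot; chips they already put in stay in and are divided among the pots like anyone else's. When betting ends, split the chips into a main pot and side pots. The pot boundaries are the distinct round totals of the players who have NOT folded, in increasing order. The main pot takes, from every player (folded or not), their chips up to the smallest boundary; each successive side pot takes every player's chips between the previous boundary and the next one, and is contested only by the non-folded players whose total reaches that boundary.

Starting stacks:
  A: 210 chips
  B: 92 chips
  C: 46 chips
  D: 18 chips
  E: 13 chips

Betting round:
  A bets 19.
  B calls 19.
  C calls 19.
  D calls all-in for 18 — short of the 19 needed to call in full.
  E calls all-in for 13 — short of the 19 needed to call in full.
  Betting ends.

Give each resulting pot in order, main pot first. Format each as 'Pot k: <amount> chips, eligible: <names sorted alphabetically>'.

Pot 1: 65 chips, eligible: A, B, C, D, E
Pot 2: 20 chips, eligible: A, B, C, D
Pot 3: 3 chips, eligible: A, B, C

Derivation:
Contributions: A=19, B=19, C=19, D=18, E=13
Pot levels (distinct totals of non-folded players): 13, 18, 19
Layer 1-13: 13 each from A, B, C, D, E = 13*5 = 65 chips; eligible A, B, C, D, E
Layer 14-18: 5 each from A, B, C, D = 5*4 = 20 chips; eligible A, B, C, D
Layer 19-19: 1 each from A, B, C = 1*3 = 3 chips; eligible A, B, C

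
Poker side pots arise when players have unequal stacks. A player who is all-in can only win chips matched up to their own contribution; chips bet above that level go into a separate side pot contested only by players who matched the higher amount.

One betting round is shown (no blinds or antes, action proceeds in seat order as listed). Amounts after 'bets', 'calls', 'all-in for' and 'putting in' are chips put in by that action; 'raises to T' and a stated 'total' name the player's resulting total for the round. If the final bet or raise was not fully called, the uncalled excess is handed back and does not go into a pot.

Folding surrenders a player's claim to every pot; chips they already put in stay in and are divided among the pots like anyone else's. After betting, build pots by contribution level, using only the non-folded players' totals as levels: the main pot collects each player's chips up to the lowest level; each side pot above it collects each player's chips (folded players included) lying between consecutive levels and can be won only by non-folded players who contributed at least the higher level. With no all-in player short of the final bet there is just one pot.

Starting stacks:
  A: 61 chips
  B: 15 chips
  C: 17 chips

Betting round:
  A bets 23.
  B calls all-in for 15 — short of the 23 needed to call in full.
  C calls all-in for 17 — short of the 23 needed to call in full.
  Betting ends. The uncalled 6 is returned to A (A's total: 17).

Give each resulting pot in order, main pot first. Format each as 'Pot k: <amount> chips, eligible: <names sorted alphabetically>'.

Contributions (after 6 returned to A): A=17, B=15, C=17
Pot levels (distinct totals of non-folded players): 15, 17
Layer 1-15: 15 each from A, B, C = 15*3 = 45 chips; eligible A, B, C
Layer 16-17: 2 each from A, C = 2*2 = 4 chips; eligible A, C

Pot 1: 45 chips, eligible: A, B, C
Pot 2: 4 chips, eligible: A, C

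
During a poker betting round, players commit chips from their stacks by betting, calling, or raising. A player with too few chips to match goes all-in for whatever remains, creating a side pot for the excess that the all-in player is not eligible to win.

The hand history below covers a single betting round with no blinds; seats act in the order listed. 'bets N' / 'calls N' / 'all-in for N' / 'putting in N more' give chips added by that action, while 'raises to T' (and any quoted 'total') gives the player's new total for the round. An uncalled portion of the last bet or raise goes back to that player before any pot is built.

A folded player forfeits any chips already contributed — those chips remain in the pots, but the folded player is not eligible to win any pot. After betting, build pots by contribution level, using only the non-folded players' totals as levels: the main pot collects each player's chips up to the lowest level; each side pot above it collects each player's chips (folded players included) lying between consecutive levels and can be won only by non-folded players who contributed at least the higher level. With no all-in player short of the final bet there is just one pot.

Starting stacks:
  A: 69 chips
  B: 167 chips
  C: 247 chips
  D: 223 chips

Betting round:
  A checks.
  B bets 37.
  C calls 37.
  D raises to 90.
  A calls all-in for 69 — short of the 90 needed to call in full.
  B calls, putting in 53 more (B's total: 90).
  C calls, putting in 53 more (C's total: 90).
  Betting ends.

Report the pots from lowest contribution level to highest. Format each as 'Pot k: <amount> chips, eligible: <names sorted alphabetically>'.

Contributions: A=69, B=90, C=90, D=90
Pot levels (distinct totals of non-folded players): 69, 90
Layer 1-69: 69 each from A, B, C, D = 69*4 = 276 chips; eligible A, B, C, D
Layer 70-90: 21 each from B, C, D = 21*3 = 63 chips; eligible B, C, D

Pot 1: 276 chips, eligible: A, B, C, D
Pot 2: 63 chips, eligible: B, C, D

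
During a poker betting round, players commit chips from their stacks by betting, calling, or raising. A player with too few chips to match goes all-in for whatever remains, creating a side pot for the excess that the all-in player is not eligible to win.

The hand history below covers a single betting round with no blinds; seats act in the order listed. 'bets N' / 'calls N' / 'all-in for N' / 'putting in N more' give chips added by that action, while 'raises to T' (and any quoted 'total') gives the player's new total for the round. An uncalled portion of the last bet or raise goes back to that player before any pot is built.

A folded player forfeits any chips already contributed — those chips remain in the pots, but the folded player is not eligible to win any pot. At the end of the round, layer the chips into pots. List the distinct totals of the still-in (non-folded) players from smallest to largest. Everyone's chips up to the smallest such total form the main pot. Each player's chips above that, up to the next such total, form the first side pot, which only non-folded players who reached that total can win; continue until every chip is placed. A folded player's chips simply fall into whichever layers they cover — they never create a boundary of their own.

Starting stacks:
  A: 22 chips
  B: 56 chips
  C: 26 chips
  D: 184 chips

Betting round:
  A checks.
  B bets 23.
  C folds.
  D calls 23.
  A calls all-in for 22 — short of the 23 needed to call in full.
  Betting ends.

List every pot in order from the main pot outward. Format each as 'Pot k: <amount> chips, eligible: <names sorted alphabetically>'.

Pot 1: 66 chips, eligible: A, B, D
Pot 2: 2 chips, eligible: B, D

Derivation:
Contributions: A=22, B=23, D=23
Folded: C
Pot levels (distinct totals of non-folded players): 22, 23
Layer 1-22: 22 each from A, B, D = 22*3 = 66 chips; eligible A, B, D
Layer 23-23: 1 each from B, D = 1*2 = 2 chips; eligible B, D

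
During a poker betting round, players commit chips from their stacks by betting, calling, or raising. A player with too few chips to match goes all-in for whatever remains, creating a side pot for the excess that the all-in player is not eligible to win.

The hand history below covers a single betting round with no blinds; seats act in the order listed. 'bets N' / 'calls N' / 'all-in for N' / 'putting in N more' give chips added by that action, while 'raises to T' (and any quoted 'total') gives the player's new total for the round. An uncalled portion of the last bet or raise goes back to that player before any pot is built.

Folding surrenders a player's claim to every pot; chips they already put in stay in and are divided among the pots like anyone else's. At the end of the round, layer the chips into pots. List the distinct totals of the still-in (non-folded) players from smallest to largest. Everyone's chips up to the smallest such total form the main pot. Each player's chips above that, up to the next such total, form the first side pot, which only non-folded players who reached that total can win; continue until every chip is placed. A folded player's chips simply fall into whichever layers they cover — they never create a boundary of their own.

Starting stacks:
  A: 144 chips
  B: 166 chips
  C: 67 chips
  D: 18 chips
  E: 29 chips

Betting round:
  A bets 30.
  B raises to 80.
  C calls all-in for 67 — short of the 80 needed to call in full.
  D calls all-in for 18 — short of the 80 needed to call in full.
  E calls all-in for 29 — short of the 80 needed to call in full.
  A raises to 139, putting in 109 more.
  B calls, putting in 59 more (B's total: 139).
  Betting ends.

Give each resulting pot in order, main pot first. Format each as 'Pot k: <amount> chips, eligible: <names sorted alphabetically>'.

Contributions: A=139, B=139, C=67, D=18, E=29
Pot levels (distinct totals of non-folded players): 18, 29, 67, 139
Layer 1-18: 18 each from A, B, C, D, E = 18*5 = 90 chips; eligible A, B, C, D, E
Layer 19-29: 11 each from A, B, C, E = 11*4 = 44 chips; eligible A, B, C, E
Layer 30-67: 38 each from A, B, C = 38*3 = 114 chips; eligible A, B, C
Layer 68-139: 72 each from A, B = 72*2 = 144 chips; eligible A, B

Pot 1: 90 chips, eligible: A, B, C, D, E
Pot 2: 44 chips, eligible: A, B, C, E
Pot 3: 114 chips, eligible: A, B, C
Pot 4: 144 chips, eligible: A, B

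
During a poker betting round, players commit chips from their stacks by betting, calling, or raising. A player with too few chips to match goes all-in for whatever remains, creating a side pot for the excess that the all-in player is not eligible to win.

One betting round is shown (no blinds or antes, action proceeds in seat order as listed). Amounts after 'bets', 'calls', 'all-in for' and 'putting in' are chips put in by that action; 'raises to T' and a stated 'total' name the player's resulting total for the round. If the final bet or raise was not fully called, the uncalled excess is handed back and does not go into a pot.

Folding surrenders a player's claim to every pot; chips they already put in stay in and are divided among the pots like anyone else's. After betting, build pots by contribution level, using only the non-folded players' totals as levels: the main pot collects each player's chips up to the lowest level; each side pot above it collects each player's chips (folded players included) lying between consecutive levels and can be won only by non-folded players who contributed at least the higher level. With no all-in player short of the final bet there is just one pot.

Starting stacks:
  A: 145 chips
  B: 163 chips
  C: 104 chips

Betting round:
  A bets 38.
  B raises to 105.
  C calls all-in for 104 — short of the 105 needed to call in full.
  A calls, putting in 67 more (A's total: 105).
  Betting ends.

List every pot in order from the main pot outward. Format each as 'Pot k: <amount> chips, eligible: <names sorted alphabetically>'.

Contributions: A=105, B=105, C=104
Pot levels (distinct totals of non-folded players): 104, 105
Layer 1-104: 104 each from A, B, C = 104*3 = 312 chips; eligible A, B, C
Layer 105-105: 1 each from A, B = 1*2 = 2 chips; eligible A, B

Pot 1: 312 chips, eligible: A, B, C
Pot 2: 2 chips, eligible: A, B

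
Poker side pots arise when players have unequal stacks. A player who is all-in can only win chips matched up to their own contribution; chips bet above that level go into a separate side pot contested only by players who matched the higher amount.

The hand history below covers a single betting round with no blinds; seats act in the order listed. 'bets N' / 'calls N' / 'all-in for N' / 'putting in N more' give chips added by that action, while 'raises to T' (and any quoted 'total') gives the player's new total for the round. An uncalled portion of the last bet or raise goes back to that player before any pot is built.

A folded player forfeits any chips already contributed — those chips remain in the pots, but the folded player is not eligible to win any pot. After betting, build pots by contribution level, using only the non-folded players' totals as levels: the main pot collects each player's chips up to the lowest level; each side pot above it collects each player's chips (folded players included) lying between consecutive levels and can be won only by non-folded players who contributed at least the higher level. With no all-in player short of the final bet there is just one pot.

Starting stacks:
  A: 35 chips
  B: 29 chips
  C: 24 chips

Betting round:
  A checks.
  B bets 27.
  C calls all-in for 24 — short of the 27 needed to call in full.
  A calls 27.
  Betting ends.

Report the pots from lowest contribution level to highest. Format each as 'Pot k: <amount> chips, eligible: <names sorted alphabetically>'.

Pot 1: 72 chips, eligible: A, B, C
Pot 2: 6 chips, eligible: A, B

Derivation:
Contributions: A=27, B=27, C=24
Pot levels (distinct totals of non-folded players): 24, 27
Layer 1-24: 24 each from A, B, C = 24*3 = 72 chips; eligible A, B, C
Layer 25-27: 3 each from A, B = 3*2 = 6 chips; eligible A, B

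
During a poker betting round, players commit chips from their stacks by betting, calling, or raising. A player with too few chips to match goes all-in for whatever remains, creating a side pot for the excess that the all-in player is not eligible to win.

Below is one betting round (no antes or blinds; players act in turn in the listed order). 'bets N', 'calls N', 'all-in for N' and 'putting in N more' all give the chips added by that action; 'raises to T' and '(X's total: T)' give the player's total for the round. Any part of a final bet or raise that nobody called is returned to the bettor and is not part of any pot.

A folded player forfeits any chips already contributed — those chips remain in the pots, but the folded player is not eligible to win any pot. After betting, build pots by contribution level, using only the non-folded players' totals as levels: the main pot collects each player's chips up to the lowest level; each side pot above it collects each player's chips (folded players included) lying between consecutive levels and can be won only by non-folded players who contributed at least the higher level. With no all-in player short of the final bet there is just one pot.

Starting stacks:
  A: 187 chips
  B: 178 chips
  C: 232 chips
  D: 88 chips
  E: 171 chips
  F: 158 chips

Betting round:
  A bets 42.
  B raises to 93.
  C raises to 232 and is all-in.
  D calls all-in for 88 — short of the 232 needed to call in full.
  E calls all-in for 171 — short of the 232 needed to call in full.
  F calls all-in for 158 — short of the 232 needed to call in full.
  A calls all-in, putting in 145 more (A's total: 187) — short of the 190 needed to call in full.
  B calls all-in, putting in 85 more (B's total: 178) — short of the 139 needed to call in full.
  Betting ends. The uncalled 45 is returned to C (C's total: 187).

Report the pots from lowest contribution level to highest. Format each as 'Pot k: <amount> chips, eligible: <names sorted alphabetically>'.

Pot 1: 528 chips, eligible: A, B, C, D, E, F
Pot 2: 350 chips, eligible: A, B, C, E, F
Pot 3: 52 chips, eligible: A, B, C, E
Pot 4: 21 chips, eligible: A, B, C
Pot 5: 18 chips, eligible: A, C

Derivation:
Contributions (after 45 returned to C): A=187, B=178, C=187, D=88, E=171, F=158
Pot levels (distinct totals of non-folded players): 88, 158, 171, 178, 187
Layer 1-88: 88 each from A, B, C, D, E, F = 88*6 = 528 chips; eligible A, B, C, D, E, F
Layer 89-158: 70 each from A, B, C, E, F = 70*5 = 350 chips; eligible A, B, C, E, F
Layer 159-171: 13 each from A, B, C, E = 13*4 = 52 chips; eligible A, B, C, E
Layer 172-178: 7 each from A, B, C = 7*3 = 21 chips; eligible A, B, C
Layer 179-187: 9 each from A, C = 9*2 = 18 chips; eligible A, C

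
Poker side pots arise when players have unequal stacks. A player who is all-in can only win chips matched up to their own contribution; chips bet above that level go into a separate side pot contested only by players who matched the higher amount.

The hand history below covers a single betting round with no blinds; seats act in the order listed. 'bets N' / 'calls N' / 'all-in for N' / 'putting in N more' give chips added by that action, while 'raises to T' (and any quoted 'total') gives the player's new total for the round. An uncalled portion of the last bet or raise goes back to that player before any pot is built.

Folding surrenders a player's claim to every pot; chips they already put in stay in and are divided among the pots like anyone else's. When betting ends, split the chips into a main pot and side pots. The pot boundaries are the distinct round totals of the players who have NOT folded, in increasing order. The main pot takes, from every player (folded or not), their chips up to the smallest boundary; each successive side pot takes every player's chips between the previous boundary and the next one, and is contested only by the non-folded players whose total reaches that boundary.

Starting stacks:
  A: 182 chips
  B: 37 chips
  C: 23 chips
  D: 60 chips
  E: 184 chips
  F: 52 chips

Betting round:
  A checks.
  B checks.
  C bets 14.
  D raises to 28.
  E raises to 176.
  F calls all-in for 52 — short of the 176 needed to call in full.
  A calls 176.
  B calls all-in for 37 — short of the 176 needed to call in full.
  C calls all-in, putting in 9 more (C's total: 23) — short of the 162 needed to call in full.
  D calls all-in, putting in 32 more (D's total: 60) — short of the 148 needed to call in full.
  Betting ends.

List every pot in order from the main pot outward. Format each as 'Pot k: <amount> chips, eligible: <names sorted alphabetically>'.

Contributions: A=176, B=37, C=23, D=60, E=176, F=52
Pot levels (distinct totals of non-folded players): 23, 37, 52, 60, 176
Layer 1-23: 23 each from A, B, C, D, E, F = 23*6 = 138 chips; eligible A, B, C, D, E, F
Layer 24-37: 14 each from A, B, D, E, F = 14*5 = 70 chips; eligible A, B, D, E, F
Layer 38-52: 15 each from A, D, E, F = 15*4 = 60 chips; eligible A, D, E, F
Layer 53-60: 8 each from A, D, E = 8*3 = 24 chips; eligible A, D, E
Layer 61-176: 116 each from A, E = 116*2 = 232 chips; eligible A, E

Pot 1: 138 chips, eligible: A, B, C, D, E, F
Pot 2: 70 chips, eligible: A, B, D, E, F
Pot 3: 60 chips, eligible: A, D, E, F
Pot 4: 24 chips, eligible: A, D, E
Pot 5: 232 chips, eligible: A, E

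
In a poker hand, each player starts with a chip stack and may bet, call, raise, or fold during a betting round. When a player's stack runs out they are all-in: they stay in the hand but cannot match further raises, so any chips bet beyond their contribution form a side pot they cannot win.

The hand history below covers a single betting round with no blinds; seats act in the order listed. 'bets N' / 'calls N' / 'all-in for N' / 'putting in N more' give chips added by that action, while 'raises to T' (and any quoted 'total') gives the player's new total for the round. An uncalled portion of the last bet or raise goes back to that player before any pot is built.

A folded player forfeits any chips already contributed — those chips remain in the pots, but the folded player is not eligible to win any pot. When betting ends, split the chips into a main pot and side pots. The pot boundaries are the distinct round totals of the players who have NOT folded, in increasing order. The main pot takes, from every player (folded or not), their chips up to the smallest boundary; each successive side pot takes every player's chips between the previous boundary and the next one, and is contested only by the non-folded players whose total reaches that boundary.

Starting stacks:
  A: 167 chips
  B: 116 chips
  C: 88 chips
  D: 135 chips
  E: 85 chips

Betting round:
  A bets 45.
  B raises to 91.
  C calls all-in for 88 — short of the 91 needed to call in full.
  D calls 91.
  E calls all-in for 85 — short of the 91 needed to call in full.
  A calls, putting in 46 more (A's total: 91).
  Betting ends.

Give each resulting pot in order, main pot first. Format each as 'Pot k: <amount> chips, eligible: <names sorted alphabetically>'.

Contributions: A=91, B=91, C=88, D=91, E=85
Pot levels (distinct totals of non-folded players): 85, 88, 91
Layer 1-85: 85 each from A, B, C, D, E = 85*5 = 425 chips; eligible A, B, C, D, E
Layer 86-88: 3 each from A, B, C, D = 3*4 = 12 chips; eligible A, B, C, D
Layer 89-91: 3 each from A, B, D = 3*3 = 9 chips; eligible A, B, D

Pot 1: 425 chips, eligible: A, B, C, D, E
Pot 2: 12 chips, eligible: A, B, C, D
Pot 3: 9 chips, eligible: A, B, D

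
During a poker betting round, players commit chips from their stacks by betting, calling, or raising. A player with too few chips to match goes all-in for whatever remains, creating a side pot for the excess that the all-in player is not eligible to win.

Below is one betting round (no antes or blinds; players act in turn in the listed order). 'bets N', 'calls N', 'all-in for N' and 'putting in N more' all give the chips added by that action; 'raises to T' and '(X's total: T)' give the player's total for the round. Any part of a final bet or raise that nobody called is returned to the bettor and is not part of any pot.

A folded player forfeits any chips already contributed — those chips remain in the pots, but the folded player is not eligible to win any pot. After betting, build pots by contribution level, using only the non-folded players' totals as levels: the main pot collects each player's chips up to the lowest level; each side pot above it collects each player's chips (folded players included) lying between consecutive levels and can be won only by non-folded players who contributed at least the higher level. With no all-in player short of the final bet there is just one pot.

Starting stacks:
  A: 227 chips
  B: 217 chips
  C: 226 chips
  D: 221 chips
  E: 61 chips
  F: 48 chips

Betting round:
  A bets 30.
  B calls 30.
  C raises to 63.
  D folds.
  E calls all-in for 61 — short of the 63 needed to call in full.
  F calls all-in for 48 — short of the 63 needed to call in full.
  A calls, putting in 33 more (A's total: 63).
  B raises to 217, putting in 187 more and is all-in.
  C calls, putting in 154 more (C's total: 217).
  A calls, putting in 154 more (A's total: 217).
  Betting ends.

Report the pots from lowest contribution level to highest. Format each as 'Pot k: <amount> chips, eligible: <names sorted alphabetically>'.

Pot 1: 240 chips, eligible: A, B, C, E, F
Pot 2: 52 chips, eligible: A, B, C, E
Pot 3: 468 chips, eligible: A, B, C

Derivation:
Contributions: A=217, B=217, C=217, E=61, F=48
Folded: D
Pot levels (distinct totals of non-folded players): 48, 61, 217
Layer 1-48: 48 each from A, B, C, E, F = 48*5 = 240 chips; eligible A, B, C, E, F
Layer 49-61: 13 each from A, B, C, E = 13*4 = 52 chips; eligible A, B, C, E
Layer 62-217: 156 each from A, B, C = 156*3 = 468 chips; eligible A, B, C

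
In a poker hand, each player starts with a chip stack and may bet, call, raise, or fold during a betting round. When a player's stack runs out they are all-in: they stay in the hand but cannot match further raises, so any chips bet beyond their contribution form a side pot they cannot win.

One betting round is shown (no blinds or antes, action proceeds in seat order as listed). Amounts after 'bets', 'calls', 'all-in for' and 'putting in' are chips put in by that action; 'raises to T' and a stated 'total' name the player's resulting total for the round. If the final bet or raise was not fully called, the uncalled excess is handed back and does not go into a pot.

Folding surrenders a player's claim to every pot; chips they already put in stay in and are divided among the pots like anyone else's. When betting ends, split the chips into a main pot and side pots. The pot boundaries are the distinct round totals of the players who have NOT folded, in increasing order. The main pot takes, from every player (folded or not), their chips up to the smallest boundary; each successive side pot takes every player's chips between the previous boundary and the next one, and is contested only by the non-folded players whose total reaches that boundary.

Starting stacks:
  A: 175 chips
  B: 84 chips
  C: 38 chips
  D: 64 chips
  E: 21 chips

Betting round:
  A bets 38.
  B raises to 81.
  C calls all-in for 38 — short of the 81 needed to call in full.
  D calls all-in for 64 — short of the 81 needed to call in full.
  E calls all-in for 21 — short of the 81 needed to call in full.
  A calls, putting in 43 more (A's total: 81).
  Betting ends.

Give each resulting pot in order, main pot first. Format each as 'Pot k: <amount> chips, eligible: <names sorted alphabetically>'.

Contributions: A=81, B=81, C=38, D=64, E=21
Pot levels (distinct totals of non-folded players): 21, 38, 64, 81
Layer 1-21: 21 each from A, B, C, D, E = 21*5 = 105 chips; eligible A, B, C, D, E
Layer 22-38: 17 each from A, B, C, D = 17*4 = 68 chips; eligible A, B, C, D
Layer 39-64: 26 each from A, B, D = 26*3 = 78 chips; eligible A, B, D
Layer 65-81: 17 each from A, B = 17*2 = 34 chips; eligible A, B

Pot 1: 105 chips, eligible: A, B, C, D, E
Pot 2: 68 chips, eligible: A, B, C, D
Pot 3: 78 chips, eligible: A, B, D
Pot 4: 34 chips, eligible: A, B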